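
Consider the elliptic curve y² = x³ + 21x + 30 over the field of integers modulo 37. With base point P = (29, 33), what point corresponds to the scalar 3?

Repeated addition: build up to 3P.
2P: tangent at (29, 33): λ = (3·29² + 21)/(2·33) ≡ 28/29. 29⁻¹ ≡ 23 (mod 37), so λ ≡ 28·23 ≡ 15.
  x = λ² - 29 - 29 = 225 - 58 ≡ 19; y = λ·(29 - 19) - 33 ≡ 6. → (19, 6)
3P: (19, 6) + (29, 33). λ = (33 - 6)/(29 - 19) ≡ 27/10 mod 37. 10⁻¹ ≡ 26 (mod 37) since 10·26 = 260 ≡ 1, so λ ≡ 36.
  x = λ² - 19 - 29 = 1296 - 48 ≡ 27; y = λ·(19 - 27) - 6 ≡ 2. → (27, 2)

(27, 2)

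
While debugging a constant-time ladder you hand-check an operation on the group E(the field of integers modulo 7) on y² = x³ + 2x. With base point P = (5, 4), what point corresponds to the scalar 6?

(4, 4)

Repeated addition: build up to 6P.
2P: tangent at (5, 4): λ = (3·5² + 2)/(2·4) ≡ 0/1. 1⁻¹ ≡ 1 (mod 7), so λ ≡ 0·1 ≡ 0.
  x = λ² - 5 - 5 = 0 - 10 ≡ 4; y = λ·(5 - 4) - 4 ≡ 3. → (4, 3)
3P: (4, 3) + (5, 4). λ = (4 - 3)/(5 - 4) ≡ 1/1 mod 7. 1⁻¹ ≡ 1 (mod 7), so λ ≡ 1.
  x = λ² - 4 - 5 = 1 - 9 ≡ 6; y = λ·(4 - 6) - 3 ≡ 2. → (6, 2)
4P: (6, 2) + (5, 4). λ = (4 - 2)/(5 - 6) ≡ 2/6 mod 7. 6⁻¹ ≡ 6 (mod 7) since 6·6 = 36 ≡ 1, so λ ≡ 5.
  x = λ² - 6 - 5 = 25 - 11 ≡ 0; y = λ·(6 - 0) - 2 ≡ 0. → (0, 0)
5P: (0, 0) + (5, 4). λ = (4 - 0)/(5 - 0) ≡ 4/5 mod 7. 5⁻¹ ≡ 3 (mod 7) since 5·3 = 15 ≡ 1, so λ ≡ 5.
  x = λ² - 0 - 5 = 25 - 5 ≡ 6; y = λ·(0 - 6) - 0 ≡ 5. → (6, 5)
6P: (6, 5) + (5, 4). λ = (4 - 5)/(5 - 6) ≡ 6/6 mod 7. 6⁻¹ ≡ 6 (mod 7), so λ ≡ 1.
  x = λ² - 6 - 5 = 1 - 11 ≡ 4; y = λ·(6 - 4) - 5 ≡ 4. → (4, 4)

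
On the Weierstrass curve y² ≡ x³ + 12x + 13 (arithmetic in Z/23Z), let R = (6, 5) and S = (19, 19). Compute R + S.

(6, 5) + (19, 19). λ = (19 - 5)/(19 - 6) ≡ 14/13 mod 23. 13⁻¹ ≡ 16 (mod 23), so λ ≡ 17.
  x = λ² - 6 - 19 = 289 - 25 ≡ 11; y = λ·(6 - 11) - 5 ≡ 2. → (11, 2)

(11, 2)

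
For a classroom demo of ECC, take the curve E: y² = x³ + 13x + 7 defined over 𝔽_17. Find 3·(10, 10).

Write P = (10, 10).
Repeated addition: build up to 3P.
2P: tangent at (10, 10): λ = (3·10² + 13)/(2·10) ≡ 7/3. 3⁻¹ ≡ 6 (mod 17), so λ ≡ 7·6 ≡ 8.
  x = λ² - 10 - 10 = 64 - 20 ≡ 10; y = λ·(10 - 10) - 10 ≡ 7. → (10, 7)
3P: (10, 7) + (10, 10): same x and y₁ ≡ -y₂, so the sum is 𝒪.

O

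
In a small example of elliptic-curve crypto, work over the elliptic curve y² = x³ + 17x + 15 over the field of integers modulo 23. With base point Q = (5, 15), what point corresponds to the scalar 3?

(9, 0)

Repeated addition: build up to 3Q.
2Q: tangent at (5, 15): λ = (3·5² + 17)/(2·15) ≡ 0/7. 7⁻¹ ≡ 10 (mod 23) since 7·10 = 70 ≡ 1, so λ ≡ 0·10 ≡ 0.
  x = λ² - 5 - 5 = 0 - 10 ≡ 13; y = λ·(5 - 13) - 15 ≡ 8. → (13, 8)
3Q: (13, 8) + (5, 15). λ = (15 - 8)/(5 - 13) ≡ 7/15 mod 23. 15⁻¹ ≡ 20 (mod 23), so λ ≡ 2.
  x = λ² - 13 - 5 = 4 - 18 ≡ 9; y = λ·(13 - 9) - 8 ≡ 0. → (9, 0)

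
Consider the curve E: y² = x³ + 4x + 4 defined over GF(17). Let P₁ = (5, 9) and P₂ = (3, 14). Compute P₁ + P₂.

(11, 6)

(5, 9) + (3, 14). λ = (14 - 9)/(3 - 5) ≡ 5/15 mod 17. 15⁻¹ ≡ 8 (mod 17), so λ ≡ 6.
  x = λ² - 5 - 3 = 36 - 8 ≡ 11; y = λ·(5 - 11) - 9 ≡ 6. → (11, 6)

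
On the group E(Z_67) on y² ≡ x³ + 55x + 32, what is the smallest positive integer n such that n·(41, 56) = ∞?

3

2P: tangent at (41, 56): λ = (3·41² + 55)/(2·56) ≡ 6/45. 45⁻¹ ≡ 3 (mod 67) since 45·3 = 135 ≡ 1, so λ ≡ 6·3 ≡ 18.
  x = λ² - 41 - 41 = 324 - 82 ≡ 41; y = λ·(41 - 41) - 56 ≡ 11. → (41, 11)
3P: (41, 11) + (41, 56): same x and y₁ ≡ -y₂, so the sum is ∞.
3P = ∞, so the order is 3.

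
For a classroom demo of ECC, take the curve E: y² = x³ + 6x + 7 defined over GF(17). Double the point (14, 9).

(7, 1)

tangent at (14, 9): λ = (3·14² + 6)/(2·9) ≡ 16/1. 1⁻¹ ≡ 1 (mod 17), so λ ≡ 16·1 ≡ 16.
  x = λ² - 14 - 14 = 256 - 28 ≡ 7; y = λ·(14 - 7) - 9 ≡ 1. → (7, 1)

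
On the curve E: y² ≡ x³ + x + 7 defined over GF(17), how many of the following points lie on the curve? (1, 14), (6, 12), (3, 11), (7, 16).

2

(1, 14): 14² ≡ 9, rhs ≡ 9 → on.
(6, 12): 12² ≡ 8, rhs ≡ 8 → on.
(3, 11): 11² ≡ 2, rhs ≡ 3 → off.
(7, 16): 16² ≡ 1, rhs ≡ 0 → off.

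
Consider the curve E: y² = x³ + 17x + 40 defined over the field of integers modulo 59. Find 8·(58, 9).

Write G = (58, 9).
Repeated addition: build up to 8G.
2G: tangent at (58, 9): λ = (3·58² + 17)/(2·9) ≡ 20/18. 18⁻¹ ≡ 23 (mod 59) since 18·23 = 414 ≡ 1, so λ ≡ 20·23 ≡ 47.
  x = λ² - 58 - 58 = 2209 - 116 ≡ 28; y = λ·(58 - 28) - 9 ≡ 44. → (28, 44)
3G: (28, 44) + (58, 9). λ = (9 - 44)/(58 - 28) ≡ 24/30 mod 59. 30⁻¹ ≡ 2 (mod 59), so λ ≡ 48.
  x = λ² - 28 - 58 = 2304 - 86 ≡ 35; y = λ·(28 - 35) - 44 ≡ 33. → (35, 33)
4G: (35, 33) + (58, 9). λ = (9 - 33)/(58 - 35) ≡ 35/23 mod 59. 23⁻¹ ≡ 18 (mod 59), so λ ≡ 40.
  x = λ² - 35 - 58 = 1600 - 93 ≡ 32; y = λ·(35 - 32) - 33 ≡ 28. → (32, 28)
5G: (32, 28) + (58, 9). λ = (9 - 28)/(58 - 32) ≡ 40/26 mod 59. 26⁻¹ ≡ 25 (mod 59) since 26·25 = 650 ≡ 1, so λ ≡ 56.
  x = λ² - 32 - 58 = 3136 - 90 ≡ 37; y = λ·(32 - 37) - 28 ≡ 46. → (37, 46)
6G: (37, 46) + (58, 9). λ = (9 - 46)/(58 - 37) ≡ 22/21 mod 59. 21⁻¹ ≡ 45 (mod 59) since 21·45 = 945 ≡ 1, so λ ≡ 46.
  x = λ² - 37 - 58 = 2116 - 95 ≡ 15; y = λ·(37 - 15) - 46 ≡ 22. → (15, 22)
7G: (15, 22) + (58, 9). λ = (9 - 22)/(58 - 15) ≡ 46/43 mod 59. 43⁻¹ ≡ 11 (mod 59), so λ ≡ 34.
  x = λ² - 15 - 58 = 1156 - 73 ≡ 21; y = λ·(15 - 21) - 22 ≡ 10. → (21, 10)
8G: (21, 10) + (58, 9). λ = (9 - 10)/(58 - 21) ≡ 58/37 mod 59. 37⁻¹ ≡ 8 (mod 59) since 37·8 = 296 ≡ 1, so λ ≡ 51.
  x = λ² - 21 - 58 = 2601 - 79 ≡ 44; y = λ·(21 - 44) - 10 ≡ 56. → (44, 56)

(44, 56)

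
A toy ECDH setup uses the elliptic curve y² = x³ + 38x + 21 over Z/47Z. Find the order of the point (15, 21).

2P: tangent at (15, 21): λ = (3·15² + 38)/(2·21) ≡ 8/42. 42⁻¹ ≡ 28 (mod 47) since 42·28 = 1176 ≡ 1, so λ ≡ 8·28 ≡ 36.
  x = λ² - 15 - 15 = 1296 - 30 ≡ 44; y = λ·(15 - 44) - 21 ≡ 16. → (44, 16)
3P: (44, 16) + (15, 21). λ = (21 - 16)/(15 - 44) ≡ 5/18 mod 47. 18⁻¹ ≡ 34 (mod 47), so λ ≡ 29.
  x = λ² - 44 - 15 = 841 - 59 ≡ 30; y = λ·(44 - 30) - 16 ≡ 14. → (30, 14)
4P: (30, 14) + (15, 21). λ = (21 - 14)/(15 - 30) ≡ 7/32 mod 47. 32⁻¹ ≡ 25 (mod 47), so λ ≡ 34.
  x = λ² - 30 - 15 = 1156 - 45 ≡ 30; y = λ·(30 - 30) - 14 ≡ 33. → (30, 33)
5P: (30, 33) + (15, 21). λ = (21 - 33)/(15 - 30) ≡ 35/32 mod 47. 32⁻¹ ≡ 25 (mod 47) since 32·25 = 800 ≡ 1, so λ ≡ 29.
  x = λ² - 30 - 15 = 841 - 45 ≡ 44; y = λ·(30 - 44) - 33 ≡ 31. → (44, 31)
6P: (44, 31) + (15, 21). λ = (21 - 31)/(15 - 44) ≡ 37/18 mod 47. 18⁻¹ ≡ 34 (mod 47), so λ ≡ 36.
  x = λ² - 44 - 15 = 1296 - 59 ≡ 15; y = λ·(44 - 15) - 31 ≡ 26. → (15, 26)
7P: (15, 26) + (15, 21): same x and y₁ ≡ -y₂, so the sum is 𝒪.
7P = 𝒪, so the order is 7.

7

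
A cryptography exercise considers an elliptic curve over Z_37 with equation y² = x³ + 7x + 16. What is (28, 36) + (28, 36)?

tangent at (28, 36): λ = (3·28² + 7)/(2·36) ≡ 28/35. 35⁻¹ ≡ 18 (mod 37) since 35·18 = 630 ≡ 1, so λ ≡ 28·18 ≡ 23.
  x = λ² - 28 - 28 = 529 - 56 ≡ 29; y = λ·(28 - 29) - 36 ≡ 15. → (29, 15)

(29, 15)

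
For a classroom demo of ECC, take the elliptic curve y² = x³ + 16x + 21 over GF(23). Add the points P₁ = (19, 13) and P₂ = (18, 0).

(17, 13)

(19, 13) + (18, 0). λ = (0 - 13)/(18 - 19) ≡ 10/22 mod 23. 22⁻¹ ≡ 22 (mod 23), so λ ≡ 13.
  x = λ² - 19 - 18 = 169 - 37 ≡ 17; y = λ·(19 - 17) - 13 ≡ 13. → (17, 13)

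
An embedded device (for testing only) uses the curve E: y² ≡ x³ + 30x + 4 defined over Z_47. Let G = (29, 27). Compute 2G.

(31, 9)

tangent at (29, 27): λ = (3·29² + 30)/(2·27) ≡ 15/7. 7⁻¹ ≡ 27 (mod 47) since 7·27 = 189 ≡ 1, so λ ≡ 15·27 ≡ 29.
  x = λ² - 29 - 29 = 841 - 58 ≡ 31; y = λ·(29 - 31) - 27 ≡ 9. → (31, 9)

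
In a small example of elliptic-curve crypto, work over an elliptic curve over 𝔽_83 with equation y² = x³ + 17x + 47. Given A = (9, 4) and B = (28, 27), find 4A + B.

(35, 5)

First 4A:
Double-and-add on 4 = (100)₂. Start with A = (9, 4) for the leading 1-bit.
double: tangent at (9, 4): λ = (3·9² + 17)/(2·4) ≡ 11/8. 8⁻¹ ≡ 52 (mod 83) since 8·52 = 416 ≡ 1, so λ ≡ 11·52 ≡ 74.
  x = λ² - 9 - 9 = 5476 - 18 ≡ 63; y = λ·(9 - 63) - 4 ≡ 67. → (63, 67)
double: tangent at (63, 67): λ = (3·63² + 17)/(2·67) ≡ 55/51. 51⁻¹ ≡ 70 (mod 83), so λ ≡ 55·70 ≡ 32.
  x = λ² - 63 - 63 = 1024 - 126 ≡ 68; y = λ·(63 - 68) - 67 ≡ 22. → (68, 22)
4A = (68, 22).
Finally 4A + B:
(68, 22) + (28, 27). λ = (27 - 22)/(28 - 68) ≡ 5/43 mod 83. 43⁻¹ ≡ 56 (mod 83), so λ ≡ 31.
  x = λ² - 68 - 28 = 961 - 96 ≡ 35; y = λ·(68 - 35) - 22 ≡ 5. → (35, 5)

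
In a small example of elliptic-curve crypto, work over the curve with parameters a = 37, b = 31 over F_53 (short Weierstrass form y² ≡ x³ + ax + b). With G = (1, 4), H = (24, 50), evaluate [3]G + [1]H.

First 3G:
Repeated addition: build up to 3G.
2G: tangent at (1, 4): λ = (3·1² + 37)/(2·4) ≡ 40/8. 8⁻¹ ≡ 20 (mod 53), so λ ≡ 40·20 ≡ 5.
  x = λ² - 1 - 1 = 25 - 2 ≡ 23; y = λ·(1 - 23) - 4 ≡ 45. → (23, 45)
3G: (23, 45) + (1, 4). λ = (4 - 45)/(1 - 23) ≡ 12/31 mod 53. 31⁻¹ ≡ 12 (mod 53) since 31·12 = 372 ≡ 1, so λ ≡ 38.
  x = λ² - 23 - 1 = 1444 - 24 ≡ 42; y = λ·(23 - 42) - 45 ≡ 28. → (42, 28)
3G = (42, 28).
Finally 3G + H:
(42, 28) + (24, 50). λ = (50 - 28)/(24 - 42) ≡ 22/35 mod 53. 35⁻¹ ≡ 50 (mod 53), so λ ≡ 40.
  x = λ² - 42 - 24 = 1600 - 66 ≡ 50; y = λ·(42 - 50) - 28 ≡ 23. → (50, 23)

(50, 23)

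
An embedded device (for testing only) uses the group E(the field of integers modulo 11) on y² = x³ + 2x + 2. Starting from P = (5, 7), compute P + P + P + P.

(2, 5)

Repeated addition: build up to 4P.
2P: tangent at (5, 7): λ = (3·5² + 2)/(2·7) ≡ 0/3. 3⁻¹ ≡ 4 (mod 11), so λ ≡ 0·4 ≡ 0.
  x = λ² - 5 - 5 = 0 - 10 ≡ 1; y = λ·(5 - 1) - 7 ≡ 4. → (1, 4)
3P: (1, 4) + (5, 7). λ = (7 - 4)/(5 - 1) ≡ 3/4 mod 11. 4⁻¹ ≡ 3 (mod 11), so λ ≡ 9.
  x = λ² - 1 - 5 = 81 - 6 ≡ 9; y = λ·(1 - 9) - 4 ≡ 1. → (9, 1)
4P: (9, 1) + (5, 7). λ = (7 - 1)/(5 - 9) ≡ 6/7 mod 11. 7⁻¹ ≡ 8 (mod 11), so λ ≡ 4.
  x = λ² - 9 - 5 = 16 - 14 ≡ 2; y = λ·(9 - 2) - 1 ≡ 5. → (2, 5)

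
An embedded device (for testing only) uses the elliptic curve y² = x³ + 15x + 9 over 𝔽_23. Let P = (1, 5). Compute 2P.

(4, 8)

tangent at (1, 5): λ = (3·1² + 15)/(2·5) ≡ 18/10. 10⁻¹ ≡ 7 (mod 23) since 10·7 = 70 ≡ 1, so λ ≡ 18·7 ≡ 11.
  x = λ² - 1 - 1 = 121 - 2 ≡ 4; y = λ·(1 - 4) - 5 ≡ 8. → (4, 8)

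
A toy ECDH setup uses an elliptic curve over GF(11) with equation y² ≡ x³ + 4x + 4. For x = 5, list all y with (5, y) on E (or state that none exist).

none

x³ + 4x + 4 = 149 ≡ 6 (mod 11).
6 is a non-residue mod 11; no y exists.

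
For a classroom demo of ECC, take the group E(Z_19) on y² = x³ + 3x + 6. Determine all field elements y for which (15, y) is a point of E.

x³ + 3x + 6 = 3426 ≡ 6 (mod 19).
Square roots of 6 mod 19: 5 and 14 (since 5² = 25 ≡ 6).

5, 14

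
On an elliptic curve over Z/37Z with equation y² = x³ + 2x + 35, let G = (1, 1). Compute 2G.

(32, 14)

tangent at (1, 1): λ = (3·1² + 2)/(2·1) ≡ 5/2. 2⁻¹ ≡ 19 (mod 37), so λ ≡ 5·19 ≡ 21.
  x = λ² - 1 - 1 = 441 - 2 ≡ 32; y = λ·(1 - 32) - 1 ≡ 14. → (32, 14)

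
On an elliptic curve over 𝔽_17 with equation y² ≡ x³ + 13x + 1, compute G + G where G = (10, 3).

(13, 2)

tangent at (10, 3): λ = (3·10² + 13)/(2·3) ≡ 7/6. 6⁻¹ ≡ 3 (mod 17) since 6·3 = 18 ≡ 1, so λ ≡ 7·3 ≡ 4.
  x = λ² - 10 - 10 = 16 - 20 ≡ 13; y = λ·(10 - 13) - 3 ≡ 2. → (13, 2)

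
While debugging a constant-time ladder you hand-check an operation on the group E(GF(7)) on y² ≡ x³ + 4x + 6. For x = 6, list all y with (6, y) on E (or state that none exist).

x³ + 4x + 6 = 246 ≡ 1 (mod 7).
Square roots of 1 mod 7: 1 and 6 (since 1² = 1 ≡ 1).

1, 6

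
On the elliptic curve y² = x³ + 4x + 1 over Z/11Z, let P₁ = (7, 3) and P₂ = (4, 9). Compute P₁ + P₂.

(4, 2)

(7, 3) + (4, 9). λ = (9 - 3)/(4 - 7) ≡ 6/8 mod 11. 8⁻¹ ≡ 7 (mod 11) since 8·7 = 56 ≡ 1, so λ ≡ 9.
  x = λ² - 7 - 4 = 81 - 11 ≡ 4; y = λ·(7 - 4) - 3 ≡ 2. → (4, 2)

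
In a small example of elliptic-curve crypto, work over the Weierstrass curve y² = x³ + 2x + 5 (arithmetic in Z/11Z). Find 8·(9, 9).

(8, 7)

Write G = (9, 9).
Repeated addition: build up to 8G.
2G: tangent at (9, 9): λ = (3·9² + 2)/(2·9) ≡ 3/7. 7⁻¹ ≡ 8 (mod 11) since 7·8 = 56 ≡ 1, so λ ≡ 3·8 ≡ 2.
  x = λ² - 9 - 9 = 4 - 18 ≡ 8; y = λ·(9 - 8) - 9 ≡ 4. → (8, 4)
3G: (8, 4) + (9, 9). λ = (9 - 4)/(9 - 8) ≡ 5/1 mod 11. 1⁻¹ ≡ 1 (mod 11) since 1·1 = 1 ≡ 1, so λ ≡ 5.
  x = λ² - 8 - 9 = 25 - 17 ≡ 8; y = λ·(8 - 8) - 4 ≡ 7. → (8, 7)
4G: (8, 7) + (9, 9). λ = (9 - 7)/(9 - 8) ≡ 2/1 mod 11. 1⁻¹ ≡ 1 (mod 11), so λ ≡ 2.
  x = λ² - 8 - 9 = 4 - 17 ≡ 9; y = λ·(8 - 9) - 7 ≡ 2. → (9, 2)
5G: (9, 2) + (9, 9): same x and y₁ ≡ -y₂, so the sum is O.
6G: O + (9, 9) = (9, 9) (identity).
7G: tangent at (9, 9): λ = (3·9² + 2)/(2·9) ≡ 3/7. 7⁻¹ ≡ 8 (mod 11) since 7·8 = 56 ≡ 1, so λ ≡ 3·8 ≡ 2.
  x = λ² - 9 - 9 = 4 - 18 ≡ 8; y = λ·(9 - 8) - 9 ≡ 4. → (8, 4)
8G: (8, 4) + (9, 9). λ = (9 - 4)/(9 - 8) ≡ 5/1 mod 11. 1⁻¹ ≡ 1 (mod 11), so λ ≡ 5.
  x = λ² - 8 - 9 = 25 - 17 ≡ 8; y = λ·(8 - 8) - 4 ≡ 7. → (8, 7)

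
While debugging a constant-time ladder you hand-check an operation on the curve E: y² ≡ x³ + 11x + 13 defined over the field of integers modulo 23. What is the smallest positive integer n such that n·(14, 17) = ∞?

2P: tangent at (14, 17): λ = (3·14² + 11)/(2·17) ≡ 1/11. 11⁻¹ ≡ 21 (mod 23), so λ ≡ 1·21 ≡ 21.
  x = λ² - 14 - 14 = 441 - 28 ≡ 22; y = λ·(14 - 22) - 17 ≡ 22. → (22, 22)
3P: (22, 22) + (14, 17). λ = (17 - 22)/(14 - 22) ≡ 18/15 mod 23. 15⁻¹ ≡ 20 (mod 23) since 15·20 = 300 ≡ 1, so λ ≡ 15.
  x = λ² - 22 - 14 = 225 - 36 ≡ 5; y = λ·(22 - 5) - 22 ≡ 3. → (5, 3)
4P: (5, 3) + (14, 17). λ = (17 - 3)/(14 - 5) ≡ 14/9 mod 23. 9⁻¹ ≡ 18 (mod 23) since 9·18 = 162 ≡ 1, so λ ≡ 22.
  x = λ² - 5 - 14 = 484 - 19 ≡ 5; y = λ·(5 - 5) - 3 ≡ 20. → (5, 20)
5P: (5, 20) + (14, 17). λ = (17 - 20)/(14 - 5) ≡ 20/9 mod 23. 9⁻¹ ≡ 18 (mod 23), so λ ≡ 15.
  x = λ² - 5 - 14 = 225 - 19 ≡ 22; y = λ·(5 - 22) - 20 ≡ 1. → (22, 1)
6P: (22, 1) + (14, 17). λ = (17 - 1)/(14 - 22) ≡ 16/15 mod 23. 15⁻¹ ≡ 20 (mod 23), so λ ≡ 21.
  x = λ² - 22 - 14 = 441 - 36 ≡ 14; y = λ·(22 - 14) - 1 ≡ 6. → (14, 6)
7P: (14, 6) + (14, 17): same x and y₁ ≡ -y₂, so the sum is ∞.
7P = ∞, so the order is 7.

7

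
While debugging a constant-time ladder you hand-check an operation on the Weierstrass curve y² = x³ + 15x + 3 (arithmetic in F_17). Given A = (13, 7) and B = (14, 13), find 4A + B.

(4, 12)

First 4A:
Repeated addition: build up to 4A.
2A: tangent at (13, 7): λ = (3·13² + 15)/(2·7) ≡ 12/14. 14⁻¹ ≡ 11 (mod 17), so λ ≡ 12·11 ≡ 13.
  x = λ² - 13 - 13 = 169 - 26 ≡ 7; y = λ·(13 - 7) - 7 ≡ 3. → (7, 3)
3A: (7, 3) + (13, 7). λ = (7 - 3)/(13 - 7) ≡ 4/6 mod 17. 6⁻¹ ≡ 3 (mod 17), so λ ≡ 12.
  x = λ² - 7 - 13 = 144 - 20 ≡ 5; y = λ·(7 - 5) - 3 ≡ 4. → (5, 4)
4A: (5, 4) + (13, 7). λ = (7 - 4)/(13 - 5) ≡ 3/8 mod 17. 8⁻¹ ≡ 15 (mod 17), so λ ≡ 11.
  x = λ² - 5 - 13 = 121 - 18 ≡ 1; y = λ·(5 - 1) - 4 ≡ 6. → (1, 6)
4A = (1, 6).
Finally 4A + B:
(1, 6) + (14, 13). λ = (13 - 6)/(14 - 1) ≡ 7/13 mod 17. 13⁻¹ ≡ 4 (mod 17), so λ ≡ 11.
  x = λ² - 1 - 14 = 121 - 15 ≡ 4; y = λ·(1 - 4) - 6 ≡ 12. → (4, 12)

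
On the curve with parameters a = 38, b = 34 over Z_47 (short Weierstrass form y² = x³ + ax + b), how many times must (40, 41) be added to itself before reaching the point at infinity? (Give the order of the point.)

4

2P: tangent at (40, 41): λ = (3·40² + 38)/(2·41) ≡ 44/35. 35⁻¹ ≡ 43 (mod 47) since 35·43 = 1505 ≡ 1, so λ ≡ 44·43 ≡ 12.
  x = λ² - 40 - 40 = 144 - 80 ≡ 17; y = λ·(40 - 17) - 41 ≡ 0. → (17, 0)
3P: (17, 0) + (40, 41). λ = (41 - 0)/(40 - 17) ≡ 41/23 mod 47. 23⁻¹ ≡ 45 (mod 47) since 23·45 = 1035 ≡ 1, so λ ≡ 12.
  x = λ² - 17 - 40 = 144 - 57 ≡ 40; y = λ·(17 - 40) - 0 ≡ 6. → (40, 6)
4P: (40, 6) + (40, 41): same x and y₁ ≡ -y₂, so the sum is the point at infinity.
4P = the point at infinity, so the order is 4.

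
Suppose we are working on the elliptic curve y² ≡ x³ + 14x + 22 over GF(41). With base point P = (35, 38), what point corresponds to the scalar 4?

(37, 36)

Double-and-add on 4 = (100)₂. Start with P = (35, 38) for the leading 1-bit.
double: tangent at (35, 38): λ = (3·35² + 14)/(2·38) ≡ 40/35. 35⁻¹ ≡ 34 (mod 41), so λ ≡ 40·34 ≡ 7.
  x = λ² - 35 - 35 = 49 - 70 ≡ 20; y = λ·(35 - 20) - 38 ≡ 26. → (20, 26)
double: tangent at (20, 26): λ = (3·20² + 14)/(2·26) ≡ 25/11. 11⁻¹ ≡ 15 (mod 41), so λ ≡ 25·15 ≡ 6.
  x = λ² - 20 - 20 = 36 - 40 ≡ 37; y = λ·(20 - 37) - 26 ≡ 36. → (37, 36)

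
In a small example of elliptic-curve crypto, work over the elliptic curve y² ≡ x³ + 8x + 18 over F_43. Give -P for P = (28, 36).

-(28, 36) = (28, -36 mod 43) = (28, 7).

(28, 7)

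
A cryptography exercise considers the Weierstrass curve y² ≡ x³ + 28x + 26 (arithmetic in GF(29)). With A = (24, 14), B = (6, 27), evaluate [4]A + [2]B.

First 4A:
Repeated addition: build up to 4A.
2A: tangent at (24, 14): λ = (3·24² + 28)/(2·14) ≡ 16/28. 28⁻¹ ≡ 28 (mod 29), so λ ≡ 16·28 ≡ 13.
  x = λ² - 24 - 24 = 169 - 48 ≡ 5; y = λ·(24 - 5) - 14 ≡ 1. → (5, 1)
3A: (5, 1) + (24, 14). λ = (14 - 1)/(24 - 5) ≡ 13/19 mod 29. 19⁻¹ ≡ 26 (mod 29), so λ ≡ 19.
  x = λ² - 5 - 24 = 361 - 29 ≡ 13; y = λ·(5 - 13) - 1 ≡ 21. → (13, 21)
4A: (13, 21) + (24, 14). λ = (14 - 21)/(24 - 13) ≡ 22/11 mod 29. 11⁻¹ ≡ 8 (mod 29), so λ ≡ 2.
  x = λ² - 13 - 24 = 4 - 37 ≡ 25; y = λ·(13 - 25) - 21 ≡ 13. → (25, 13)
4A = (25, 13).
Next 2B:
Repeated addition: build up to 2B.
2B: tangent at (6, 27): λ = (3·6² + 28)/(2·27) ≡ 20/25. 25⁻¹ ≡ 7 (mod 29), so λ ≡ 20·7 ≡ 24.
  x = λ² - 6 - 6 = 576 - 12 ≡ 13; y = λ·(6 - 13) - 27 ≡ 8. → (13, 8)
2B = (13, 8).
Finally 4A + 2B:
(25, 13) + (13, 8). λ = (8 - 13)/(13 - 25) ≡ 24/17 mod 29. 17⁻¹ ≡ 12 (mod 29) since 17·12 = 204 ≡ 1, so λ ≡ 27.
  x = λ² - 25 - 13 = 729 - 38 ≡ 24; y = λ·(25 - 24) - 13 ≡ 14. → (24, 14)

(24, 14)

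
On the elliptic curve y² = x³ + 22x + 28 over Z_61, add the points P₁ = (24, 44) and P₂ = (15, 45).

(24, 44) + (15, 45). λ = (45 - 44)/(15 - 24) ≡ 1/52 mod 61. 52⁻¹ ≡ 27 (mod 61), so λ ≡ 27.
  x = λ² - 24 - 15 = 729 - 39 ≡ 19; y = λ·(24 - 19) - 44 ≡ 30. → (19, 30)

(19, 30)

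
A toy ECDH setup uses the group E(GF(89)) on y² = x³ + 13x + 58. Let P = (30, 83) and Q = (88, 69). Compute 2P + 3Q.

First 2P:
Repeated addition: build up to 2P.
2P: tangent at (30, 83): λ = (3·30² + 13)/(2·83) ≡ 43/77. 77⁻¹ ≡ 37 (mod 89), so λ ≡ 43·37 ≡ 78.
  x = λ² - 30 - 30 = 6084 - 60 ≡ 61; y = λ·(30 - 61) - 83 ≡ 80. → (61, 80)
2P = (61, 80).
Next 3Q:
Repeated addition: build up to 3Q.
2Q: tangent at (88, 69): λ = (3·88² + 13)/(2·69) ≡ 16/49. 49⁻¹ ≡ 20 (mod 89) since 49·20 = 980 ≡ 1, so λ ≡ 16·20 ≡ 53.
  x = λ² - 88 - 88 = 2809 - 176 ≡ 52; y = λ·(88 - 52) - 69 ≡ 59. → (52, 59)
3Q: (52, 59) + (88, 69). λ = (69 - 59)/(88 - 52) ≡ 10/36 mod 89. 36⁻¹ ≡ 47 (mod 89) since 36·47 = 1692 ≡ 1, so λ ≡ 25.
  x = λ² - 52 - 88 = 625 - 140 ≡ 40; y = λ·(52 - 40) - 59 ≡ 63. → (40, 63)
3Q = (40, 63).
Finally 2P + 3Q:
(61, 80) + (40, 63). λ = (63 - 80)/(40 - 61) ≡ 72/68 mod 89. 68⁻¹ ≡ 72 (mod 89) since 68·72 = 4896 ≡ 1, so λ ≡ 22.
  x = λ² - 61 - 40 = 484 - 101 ≡ 27; y = λ·(61 - 27) - 80 ≡ 45. → (27, 45)

(27, 45)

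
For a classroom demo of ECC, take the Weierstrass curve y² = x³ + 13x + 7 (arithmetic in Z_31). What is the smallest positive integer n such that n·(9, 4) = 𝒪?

2P: tangent at (9, 4): λ = (3·9² + 13)/(2·4) ≡ 8/8. 8⁻¹ ≡ 4 (mod 31), so λ ≡ 8·4 ≡ 1.
  x = λ² - 9 - 9 = 1 - 18 ≡ 14; y = λ·(9 - 14) - 4 ≡ 22. → (14, 22)
3P: (14, 22) + (9, 4). λ = (4 - 22)/(9 - 14) ≡ 13/26 mod 31. 26⁻¹ ≡ 6 (mod 31) since 26·6 = 156 ≡ 1, so λ ≡ 16.
  x = λ² - 14 - 9 = 256 - 23 ≡ 16; y = λ·(14 - 16) - 22 ≡ 8. → (16, 8)
4P: (16, 8) + (9, 4). λ = (4 - 8)/(9 - 16) ≡ 27/24 mod 31. 24⁻¹ ≡ 22 (mod 31) since 24·22 = 528 ≡ 1, so λ ≡ 5.
  x = λ² - 16 - 9 = 25 - 25 ≡ 0; y = λ·(16 - 0) - 8 ≡ 10. → (0, 10)
5P: (0, 10) + (9, 4). λ = (4 - 10)/(9 - 0) ≡ 25/9 mod 31. 9⁻¹ ≡ 7 (mod 31), so λ ≡ 20.
  x = λ² - 0 - 9 = 400 - 9 ≡ 19; y = λ·(0 - 19) - 10 ≡ 13. → (19, 13)
6P: (19, 13) + (9, 4). λ = (4 - 13)/(9 - 19) ≡ 22/21 mod 31. 21⁻¹ ≡ 3 (mod 31) since 21·3 = 63 ≡ 1, so λ ≡ 4.
  x = λ² - 19 - 9 = 16 - 28 ≡ 19; y = λ·(19 - 19) - 13 ≡ 18. → (19, 18)
7P: (19, 18) + (9, 4). λ = (4 - 18)/(9 - 19) ≡ 17/21 mod 31. 21⁻¹ ≡ 3 (mod 31), so λ ≡ 20.
  x = λ² - 19 - 9 = 400 - 28 ≡ 0; y = λ·(19 - 0) - 18 ≡ 21. → (0, 21)
8P: (0, 21) + (9, 4). λ = (4 - 21)/(9 - 0) ≡ 14/9 mod 31. 9⁻¹ ≡ 7 (mod 31) since 9·7 = 63 ≡ 1, so λ ≡ 5.
  x = λ² - 0 - 9 = 25 - 9 ≡ 16; y = λ·(0 - 16) - 21 ≡ 23. → (16, 23)
9P: (16, 23) + (9, 4). λ = (4 - 23)/(9 - 16) ≡ 12/24 mod 31. 24⁻¹ ≡ 22 (mod 31), so λ ≡ 16.
  x = λ² - 16 - 9 = 256 - 25 ≡ 14; y = λ·(16 - 14) - 23 ≡ 9. → (14, 9)
10P: (14, 9) + (9, 4). λ = (4 - 9)/(9 - 14) ≡ 26/26 mod 31. 26⁻¹ ≡ 6 (mod 31), so λ ≡ 1.
  x = λ² - 14 - 9 = 1 - 23 ≡ 9; y = λ·(14 - 9) - 9 ≡ 27. → (9, 27)
11P: (9, 27) + (9, 4): same x and y₁ ≡ -y₂, so the sum is 𝒪.
11P = 𝒪, so the order is 11.

11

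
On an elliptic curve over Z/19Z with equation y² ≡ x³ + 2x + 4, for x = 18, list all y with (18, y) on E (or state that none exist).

x³ + 2x + 4 = 5872 ≡ 1 (mod 19).
Square roots of 1 mod 19: 1 and 18 (since 1² = 1 ≡ 1).

1, 18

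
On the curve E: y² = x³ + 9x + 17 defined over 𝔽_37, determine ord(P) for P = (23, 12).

2P: tangent at (23, 12): λ = (3·23² + 9)/(2·12) ≡ 5/24. 24⁻¹ ≡ 17 (mod 37), so λ ≡ 5·17 ≡ 11.
  x = λ² - 23 - 23 = 121 - 46 ≡ 1; y = λ·(23 - 1) - 12 ≡ 8. → (1, 8)
3P: (1, 8) + (23, 12). λ = (12 - 8)/(23 - 1) ≡ 4/22 mod 37. 22⁻¹ ≡ 32 (mod 37), so λ ≡ 17.
  x = λ² - 1 - 23 = 289 - 24 ≡ 6; y = λ·(1 - 6) - 8 ≡ 18. → (6, 18)
4P: (6, 18) + (23, 12). λ = (12 - 18)/(23 - 6) ≡ 31/17 mod 37. 17⁻¹ ≡ 24 (mod 37) since 17·24 = 408 ≡ 1, so λ ≡ 4.
  x = λ² - 6 - 23 = 16 - 29 ≡ 24; y = λ·(6 - 24) - 18 ≡ 21. → (24, 21)
5P: (24, 21) + (23, 12). λ = (12 - 21)/(23 - 24) ≡ 28/36 mod 37. 36⁻¹ ≡ 36 (mod 37), so λ ≡ 9.
  x = λ² - 24 - 23 = 81 - 47 ≡ 34; y = λ·(24 - 34) - 21 ≡ 0. → (34, 0)
6P: (34, 0) + (23, 12). λ = (12 - 0)/(23 - 34) ≡ 12/26 mod 37. 26⁻¹ ≡ 10 (mod 37), so λ ≡ 9.
  x = λ² - 34 - 23 = 81 - 57 ≡ 24; y = λ·(34 - 24) - 0 ≡ 16. → (24, 16)
7P: (24, 16) + (23, 12). λ = (12 - 16)/(23 - 24) ≡ 33/36 mod 37. 36⁻¹ ≡ 36 (mod 37) since 36·36 = 1296 ≡ 1, so λ ≡ 4.
  x = λ² - 24 - 23 = 16 - 47 ≡ 6; y = λ·(24 - 6) - 16 ≡ 19. → (6, 19)
8P: (6, 19) + (23, 12). λ = (12 - 19)/(23 - 6) ≡ 30/17 mod 37. 17⁻¹ ≡ 24 (mod 37) since 17·24 = 408 ≡ 1, so λ ≡ 17.
  x = λ² - 6 - 23 = 289 - 29 ≡ 1; y = λ·(6 - 1) - 19 ≡ 29. → (1, 29)
9P: (1, 29) + (23, 12). λ = (12 - 29)/(23 - 1) ≡ 20/22 mod 37. 22⁻¹ ≡ 32 (mod 37), so λ ≡ 11.
  x = λ² - 1 - 23 = 121 - 24 ≡ 23; y = λ·(1 - 23) - 29 ≡ 25. → (23, 25)
10P: (23, 25) + (23, 12): same x and y₁ ≡ -y₂, so the sum is O.
10P = O, so the order is 10.

10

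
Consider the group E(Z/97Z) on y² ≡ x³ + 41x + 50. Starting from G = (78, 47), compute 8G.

(11, 59)

Repeated addition: build up to 8G.
2G: tangent at (78, 47): λ = (3·78² + 41)/(2·47) ≡ 57/94. 94⁻¹ ≡ 32 (mod 97) since 94·32 = 3008 ≡ 1, so λ ≡ 57·32 ≡ 78.
  x = λ² - 78 - 78 = 6084 - 156 ≡ 11; y = λ·(78 - 11) - 47 ≡ 38. → (11, 38)
3G: (11, 38) + (78, 47). λ = (47 - 38)/(78 - 11) ≡ 9/67 mod 97. 67⁻¹ ≡ 42 (mod 97) since 67·42 = 2814 ≡ 1, so λ ≡ 87.
  x = λ² - 11 - 78 = 7569 - 89 ≡ 11; y = λ·(11 - 11) - 38 ≡ 59. → (11, 59)
4G: (11, 59) + (78, 47). λ = (47 - 59)/(78 - 11) ≡ 85/67 mod 97. 67⁻¹ ≡ 42 (mod 97), so λ ≡ 78.
  x = λ² - 11 - 78 = 6084 - 89 ≡ 78; y = λ·(11 - 78) - 59 ≡ 50. → (78, 50)
5G: (78, 50) + (78, 47): same x and y₁ ≡ -y₂, so the sum is O.
6G: O + (78, 47) = (78, 47) (identity).
7G: tangent at (78, 47): λ = (3·78² + 41)/(2·47) ≡ 57/94. 94⁻¹ ≡ 32 (mod 97) since 94·32 = 3008 ≡ 1, so λ ≡ 57·32 ≡ 78.
  x = λ² - 78 - 78 = 6084 - 156 ≡ 11; y = λ·(78 - 11) - 47 ≡ 38. → (11, 38)
8G: (11, 38) + (78, 47). λ = (47 - 38)/(78 - 11) ≡ 9/67 mod 97. 67⁻¹ ≡ 42 (mod 97), so λ ≡ 87.
  x = λ² - 11 - 78 = 7569 - 89 ≡ 11; y = λ·(11 - 11) - 38 ≡ 59. → (11, 59)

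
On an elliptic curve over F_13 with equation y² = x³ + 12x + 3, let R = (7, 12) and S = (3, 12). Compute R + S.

(7, 12) + (3, 12). λ = (12 - 12)/(3 - 7) ≡ 0/9 mod 13. 9⁻¹ ≡ 3 (mod 13), so λ ≡ 0.
  x = λ² - 7 - 3 = 0 - 10 ≡ 3; y = λ·(7 - 3) - 12 ≡ 1. → (3, 1)

(3, 1)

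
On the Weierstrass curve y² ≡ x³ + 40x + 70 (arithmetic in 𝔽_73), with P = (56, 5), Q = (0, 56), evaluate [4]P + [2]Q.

(57, 58)

First 4P:
Double-and-add on 4 = (100)₂. Start with P = (56, 5) for the leading 1-bit.
double: tangent at (56, 5): λ = (3·56² + 40)/(2·5) ≡ 31/10. 10⁻¹ ≡ 22 (mod 73), so λ ≡ 31·22 ≡ 25.
  x = λ² - 56 - 56 = 625 - 112 ≡ 2; y = λ·(56 - 2) - 5 ≡ 31. → (2, 31)
double: tangent at (2, 31): λ = (3·2² + 40)/(2·31) ≡ 52/62. 62⁻¹ ≡ 53 (mod 73), so λ ≡ 52·53 ≡ 55.
  x = λ² - 2 - 2 = 3025 - 4 ≡ 28; y = λ·(2 - 28) - 31 ≡ 72. → (28, 72)
4P = (28, 72).
Next 2Q:
Repeated addition: build up to 2Q.
2Q: tangent at (0, 56): λ = (3·0² + 40)/(2·56) ≡ 40/39. 39⁻¹ ≡ 15 (mod 73), so λ ≡ 40·15 ≡ 16.
  x = λ² - 0 - 0 = 256 - 0 ≡ 37; y = λ·(0 - 37) - 56 ≡ 9. → (37, 9)
2Q = (37, 9).
Finally 4P + 2Q:
(28, 72) + (37, 9). λ = (9 - 72)/(37 - 28) ≡ 10/9 mod 73. 9⁻¹ ≡ 65 (mod 73), so λ ≡ 66.
  x = λ² - 28 - 37 = 4356 - 65 ≡ 57; y = λ·(28 - 57) - 72 ≡ 58. → (57, 58)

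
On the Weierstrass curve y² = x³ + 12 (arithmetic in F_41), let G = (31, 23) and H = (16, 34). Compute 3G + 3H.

First 3G:
Repeated addition: build up to 3G.
2G: tangent at (31, 23): λ = (3·31² + 0)/(2·23) ≡ 13/5. 5⁻¹ ≡ 33 (mod 41), so λ ≡ 13·33 ≡ 19.
  x = λ² - 31 - 31 = 361 - 62 ≡ 12; y = λ·(31 - 12) - 23 ≡ 10. → (12, 10)
3G: (12, 10) + (31, 23). λ = (23 - 10)/(31 - 12) ≡ 13/19 mod 41. 19⁻¹ ≡ 13 (mod 41), so λ ≡ 5.
  x = λ² - 12 - 31 = 25 - 43 ≡ 23; y = λ·(12 - 23) - 10 ≡ 17. → (23, 17)
3G = (23, 17).
Next 3H:
Repeated addition: build up to 3H.
2H: tangent at (16, 34): λ = (3·16² + 0)/(2·34) ≡ 30/27. 27⁻¹ ≡ 38 (mod 41) since 27·38 = 1026 ≡ 1, so λ ≡ 30·38 ≡ 33.
  x = λ² - 16 - 16 = 1089 - 32 ≡ 32; y = λ·(16 - 32) - 34 ≡ 12. → (32, 12)
3H: (32, 12) + (16, 34). λ = (34 - 12)/(16 - 32) ≡ 22/25 mod 41. 25⁻¹ ≡ 23 (mod 41), so λ ≡ 14.
  x = λ² - 32 - 16 = 196 - 48 ≡ 25; y = λ·(32 - 25) - 12 ≡ 4. → (25, 4)
3H = (25, 4).
Finally 3G + 3H:
(23, 17) + (25, 4). λ = (4 - 17)/(25 - 23) ≡ 28/2 mod 41. 2⁻¹ ≡ 21 (mod 41), so λ ≡ 14.
  x = λ² - 23 - 25 = 196 - 48 ≡ 25; y = λ·(23 - 25) - 17 ≡ 37. → (25, 37)

(25, 37)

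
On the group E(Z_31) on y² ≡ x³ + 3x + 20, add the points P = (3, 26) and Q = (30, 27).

(3, 26) + (30, 27). λ = (27 - 26)/(30 - 3) ≡ 1/27 mod 31. 27⁻¹ ≡ 23 (mod 31) since 27·23 = 621 ≡ 1, so λ ≡ 23.
  x = λ² - 3 - 30 = 529 - 33 ≡ 0; y = λ·(3 - 0) - 26 ≡ 12. → (0, 12)

(0, 12)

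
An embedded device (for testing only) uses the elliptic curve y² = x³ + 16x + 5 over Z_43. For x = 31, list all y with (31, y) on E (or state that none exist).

none

x³ + 16x + 5 = 30292 ≡ 20 (mod 43).
20 is a non-residue mod 43; no y exists.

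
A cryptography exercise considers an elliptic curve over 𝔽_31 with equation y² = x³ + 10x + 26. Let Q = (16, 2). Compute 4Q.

(13, 11)

Double-and-add on 4 = (100)₂. Start with Q = (16, 2) for the leading 1-bit.
double: tangent at (16, 2): λ = (3·16² + 10)/(2·2) ≡ 3/4. 4⁻¹ ≡ 8 (mod 31) since 4·8 = 32 ≡ 1, so λ ≡ 3·8 ≡ 24.
  x = λ² - 16 - 16 = 576 - 32 ≡ 17; y = λ·(16 - 17) - 2 ≡ 5. → (17, 5)
double: tangent at (17, 5): λ = (3·17² + 10)/(2·5) ≡ 9/10. 10⁻¹ ≡ 28 (mod 31) since 10·28 = 280 ≡ 1, so λ ≡ 9·28 ≡ 4.
  x = λ² - 17 - 17 = 16 - 34 ≡ 13; y = λ·(17 - 13) - 5 ≡ 11. → (13, 11)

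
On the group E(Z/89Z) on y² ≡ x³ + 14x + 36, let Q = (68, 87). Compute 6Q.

(82, 60)

Repeated addition: build up to 6Q.
2Q: tangent at (68, 87): λ = (3·68² + 14)/(2·87) ≡ 2/85. 85⁻¹ ≡ 22 (mod 89), so λ ≡ 2·22 ≡ 44.
  x = λ² - 68 - 68 = 1936 - 136 ≡ 20; y = λ·(68 - 20) - 87 ≡ 67. → (20, 67)
3Q: (20, 67) + (68, 87). λ = (87 - 67)/(68 - 20) ≡ 20/48 mod 89. 48⁻¹ ≡ 13 (mod 89), so λ ≡ 82.
  x = λ² - 20 - 68 = 6724 - 88 ≡ 50; y = λ·(20 - 50) - 67 ≡ 54. → (50, 54)
4Q: (50, 54) + (68, 87). λ = (87 - 54)/(68 - 50) ≡ 33/18 mod 89. 18⁻¹ ≡ 5 (mod 89) since 18·5 = 90 ≡ 1, so λ ≡ 76.
  x = λ² - 50 - 68 = 5776 - 118 ≡ 51; y = λ·(50 - 51) - 54 ≡ 48. → (51, 48)
5Q: (51, 48) + (68, 87). λ = (87 - 48)/(68 - 51) ≡ 39/17 mod 89. 17⁻¹ ≡ 21 (mod 89), so λ ≡ 18.
  x = λ² - 51 - 68 = 324 - 119 ≡ 27; y = λ·(51 - 27) - 48 ≡ 28. → (27, 28)
6Q: (27, 28) + (68, 87). λ = (87 - 28)/(68 - 27) ≡ 59/41 mod 89. 41⁻¹ ≡ 76 (mod 89), so λ ≡ 34.
  x = λ² - 27 - 68 = 1156 - 95 ≡ 82; y = λ·(27 - 82) - 28 ≡ 60. → (82, 60)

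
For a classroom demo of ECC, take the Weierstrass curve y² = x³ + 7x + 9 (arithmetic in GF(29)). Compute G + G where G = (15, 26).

tangent at (15, 26): λ = (3·15² + 7)/(2·26) ≡ 15/23. 23⁻¹ ≡ 24 (mod 29), so λ ≡ 15·24 ≡ 12.
  x = λ² - 15 - 15 = 144 - 30 ≡ 27; y = λ·(15 - 27) - 26 ≡ 4. → (27, 4)

(27, 4)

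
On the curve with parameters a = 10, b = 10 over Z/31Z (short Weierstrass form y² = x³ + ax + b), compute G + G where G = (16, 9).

tangent at (16, 9): λ = (3·16² + 10)/(2·9) ≡ 3/18. 18⁻¹ ≡ 19 (mod 31), so λ ≡ 3·19 ≡ 26.
  x = λ² - 16 - 16 = 676 - 32 ≡ 24; y = λ·(16 - 24) - 9 ≡ 0. → (24, 0)

(24, 0)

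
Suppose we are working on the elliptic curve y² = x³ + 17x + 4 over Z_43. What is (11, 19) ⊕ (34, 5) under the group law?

(23, 7)

(11, 19) + (34, 5). λ = (5 - 19)/(34 - 11) ≡ 29/23 mod 43. 23⁻¹ ≡ 15 (mod 43), so λ ≡ 5.
  x = λ² - 11 - 34 = 25 - 45 ≡ 23; y = λ·(11 - 23) - 19 ≡ 7. → (23, 7)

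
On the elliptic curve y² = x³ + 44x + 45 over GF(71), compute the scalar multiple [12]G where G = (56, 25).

Double-and-add on 12 = (1100)₂. Start with G = (56, 25) for the leading 1-bit.
double: tangent at (56, 25): λ = (3·56² + 44)/(2·25) ≡ 9/50. 50⁻¹ ≡ 27 (mod 71) since 50·27 = 1350 ≡ 1, so λ ≡ 9·27 ≡ 30.
  x = λ² - 56 - 56 = 900 - 112 ≡ 7; y = λ·(56 - 7) - 25 ≡ 25. → (7, 25)
add G: (7, 25) + (56, 25). λ = (25 - 25)/(56 - 7) ≡ 0/49 mod 71. 49⁻¹ ≡ 29 (mod 71), so λ ≡ 0.
  x = λ² - 7 - 56 = 0 - 63 ≡ 8; y = λ·(7 - 8) - 25 ≡ 46. → (8, 46)
double: tangent at (8, 46): λ = (3·8² + 44)/(2·46) ≡ 23/21. 21⁻¹ ≡ 44 (mod 71), so λ ≡ 23·44 ≡ 18.
  x = λ² - 8 - 8 = 324 - 16 ≡ 24; y = λ·(8 - 24) - 46 ≡ 21. → (24, 21)
double: tangent at (24, 21): λ = (3·24² + 44)/(2·21) ≡ 68/42. 42⁻¹ ≡ 22 (mod 71), so λ ≡ 68·22 ≡ 5.
  x = λ² - 24 - 24 = 25 - 48 ≡ 48; y = λ·(24 - 48) - 21 ≡ 1. → (48, 1)

(48, 1)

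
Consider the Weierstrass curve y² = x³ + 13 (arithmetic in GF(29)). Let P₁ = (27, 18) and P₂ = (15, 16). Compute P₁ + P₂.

(12, 28)

(27, 18) + (15, 16). λ = (16 - 18)/(15 - 27) ≡ 27/17 mod 29. 17⁻¹ ≡ 12 (mod 29), so λ ≡ 5.
  x = λ² - 27 - 15 = 25 - 42 ≡ 12; y = λ·(27 - 12) - 18 ≡ 28. → (12, 28)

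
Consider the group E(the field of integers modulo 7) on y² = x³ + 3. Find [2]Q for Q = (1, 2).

(6, 3)

tangent at (1, 2): λ = (3·1² + 0)/(2·2) ≡ 3/4. 4⁻¹ ≡ 2 (mod 7), so λ ≡ 3·2 ≡ 6.
  x = λ² - 1 - 1 = 36 - 2 ≡ 6; y = λ·(1 - 6) - 2 ≡ 3. → (6, 3)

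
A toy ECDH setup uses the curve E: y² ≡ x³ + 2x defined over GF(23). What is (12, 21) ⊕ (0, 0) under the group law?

(12, 21) + (0, 0). λ = (0 - 21)/(0 - 12) ≡ 2/11 mod 23. 11⁻¹ ≡ 21 (mod 23) since 11·21 = 231 ≡ 1, so λ ≡ 19.
  x = λ² - 12 - 0 = 361 - 12 ≡ 4; y = λ·(12 - 4) - 21 ≡ 16. → (4, 16)

(4, 16)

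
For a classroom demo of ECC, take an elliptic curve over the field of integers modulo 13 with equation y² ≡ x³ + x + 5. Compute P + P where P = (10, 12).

tangent at (10, 12): λ = (3·10² + 1)/(2·12) ≡ 2/11. 11⁻¹ ≡ 6 (mod 13), so λ ≡ 2·6 ≡ 12.
  x = λ² - 10 - 10 = 144 - 20 ≡ 7; y = λ·(10 - 7) - 12 ≡ 11. → (7, 11)

(7, 11)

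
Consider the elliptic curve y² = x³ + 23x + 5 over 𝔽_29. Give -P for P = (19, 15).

(19, 14)

-(19, 15) = (19, -15 mod 29) = (19, 14).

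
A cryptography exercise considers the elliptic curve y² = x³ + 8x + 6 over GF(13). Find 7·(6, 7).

Write P = (6, 7).
Double-and-add on 7 = (111)₂. Start with P = (6, 7) for the leading 1-bit.
double: tangent at (6, 7): λ = (3·6² + 8)/(2·7) ≡ 12/1. 1⁻¹ ≡ 1 (mod 13), so λ ≡ 12·1 ≡ 12.
  x = λ² - 6 - 6 = 144 - 12 ≡ 2; y = λ·(6 - 2) - 7 ≡ 2. → (2, 2)
add P: (2, 2) + (6, 7). λ = (7 - 2)/(6 - 2) ≡ 5/4 mod 13. 4⁻¹ ≡ 10 (mod 13), so λ ≡ 11.
  x = λ² - 2 - 6 = 121 - 8 ≡ 9; y = λ·(2 - 9) - 2 ≡ 12. → (9, 12)
double: tangent at (9, 12): λ = (3·9² + 8)/(2·12) ≡ 4/11. 11⁻¹ ≡ 6 (mod 13), so λ ≡ 4·6 ≡ 11.
  x = λ² - 9 - 9 = 121 - 18 ≡ 12; y = λ·(9 - 12) - 12 ≡ 7. → (12, 7)
add P: (12, 7) + (6, 7). λ = (7 - 7)/(6 - 12) ≡ 0/7 mod 13. 7⁻¹ ≡ 2 (mod 13), so λ ≡ 0.
  x = λ² - 12 - 6 = 0 - 18 ≡ 8; y = λ·(12 - 8) - 7 ≡ 6. → (8, 6)

(8, 6)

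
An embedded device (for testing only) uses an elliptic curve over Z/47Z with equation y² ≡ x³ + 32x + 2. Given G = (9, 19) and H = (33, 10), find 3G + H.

First 3G:
Repeated addition: build up to 3G.
2G: tangent at (9, 19): λ = (3·9² + 32)/(2·19) ≡ 40/38. 38⁻¹ ≡ 26 (mod 47), so λ ≡ 40·26 ≡ 6.
  x = λ² - 9 - 9 = 36 - 18 ≡ 18; y = λ·(9 - 18) - 19 ≡ 21. → (18, 21)
3G: (18, 21) + (9, 19). λ = (19 - 21)/(9 - 18) ≡ 45/38 mod 47. 38⁻¹ ≡ 26 (mod 47) since 38·26 = 988 ≡ 1, so λ ≡ 42.
  x = λ² - 18 - 9 = 1764 - 27 ≡ 45; y = λ·(18 - 45) - 21 ≡ 20. → (45, 20)
3G = (45, 20).
Finally 3G + H:
(45, 20) + (33, 10). λ = (10 - 20)/(33 - 45) ≡ 37/35 mod 47. 35⁻¹ ≡ 43 (mod 47), so λ ≡ 40.
  x = λ² - 45 - 33 = 1600 - 78 ≡ 18; y = λ·(45 - 18) - 20 ≡ 26. → (18, 26)

(18, 26)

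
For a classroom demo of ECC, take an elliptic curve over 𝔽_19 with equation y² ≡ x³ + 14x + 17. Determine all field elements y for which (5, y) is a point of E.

none

x³ + 14x + 17 = 212 ≡ 3 (mod 19).
3 is a non-residue mod 19; no y exists.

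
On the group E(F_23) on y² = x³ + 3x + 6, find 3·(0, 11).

Write P = (0, 11).
Repeated addition: build up to 3P.
2P: tangent at (0, 11): λ = (3·0² + 3)/(2·11) ≡ 3/22. 22⁻¹ ≡ 22 (mod 23) since 22·22 = 484 ≡ 1, so λ ≡ 3·22 ≡ 20.
  x = λ² - 0 - 0 = 400 - 0 ≡ 9; y = λ·(0 - 9) - 11 ≡ 16. → (9, 16)
3P: (9, 16) + (0, 11). λ = (11 - 16)/(0 - 9) ≡ 18/14 mod 23. 14⁻¹ ≡ 5 (mod 23), so λ ≡ 21.
  x = λ² - 9 - 0 = 441 - 9 ≡ 18; y = λ·(9 - 18) - 16 ≡ 2. → (18, 2)

(18, 2)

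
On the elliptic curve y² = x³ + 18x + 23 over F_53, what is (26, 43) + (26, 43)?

tangent at (26, 43): λ = (3·26² + 18)/(2·43) ≡ 32/33. 33⁻¹ ≡ 45 (mod 53), so λ ≡ 32·45 ≡ 9.
  x = λ² - 26 - 26 = 81 - 52 ≡ 29; y = λ·(26 - 29) - 43 ≡ 36. → (29, 36)

(29, 36)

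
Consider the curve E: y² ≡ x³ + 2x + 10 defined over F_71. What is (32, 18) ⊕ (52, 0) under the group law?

(32, 18) + (52, 0). λ = (0 - 18)/(52 - 32) ≡ 53/20 mod 71. 20⁻¹ ≡ 32 (mod 71) since 20·32 = 640 ≡ 1, so λ ≡ 63.
  x = λ² - 32 - 52 = 3969 - 84 ≡ 51; y = λ·(32 - 51) - 18 ≡ 63. → (51, 63)

(51, 63)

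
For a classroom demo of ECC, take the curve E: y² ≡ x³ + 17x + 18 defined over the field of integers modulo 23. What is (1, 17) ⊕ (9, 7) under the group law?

(1, 17) + (9, 7). λ = (7 - 17)/(9 - 1) ≡ 13/8 mod 23. 8⁻¹ ≡ 3 (mod 23), so λ ≡ 16.
  x = λ² - 1 - 9 = 256 - 10 ≡ 16; y = λ·(1 - 16) - 17 ≡ 19. → (16, 19)

(16, 19)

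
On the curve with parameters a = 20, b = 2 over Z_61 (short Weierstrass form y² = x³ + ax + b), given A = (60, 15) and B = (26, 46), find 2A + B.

(40, 52)

First 2A:
Repeated addition: build up to 2A.
2A: tangent at (60, 15): λ = (3·60² + 20)/(2·15) ≡ 23/30. 30⁻¹ ≡ 59 (mod 61) since 30·59 = 1770 ≡ 1, so λ ≡ 23·59 ≡ 15.
  x = λ² - 60 - 60 = 225 - 120 ≡ 44; y = λ·(60 - 44) - 15 ≡ 42. → (44, 42)
2A = (44, 42).
Finally 2A + B:
(44, 42) + (26, 46). λ = (46 - 42)/(26 - 44) ≡ 4/43 mod 61. 43⁻¹ ≡ 44 (mod 61), so λ ≡ 54.
  x = λ² - 44 - 26 = 2916 - 70 ≡ 40; y = λ·(44 - 40) - 42 ≡ 52. → (40, 52)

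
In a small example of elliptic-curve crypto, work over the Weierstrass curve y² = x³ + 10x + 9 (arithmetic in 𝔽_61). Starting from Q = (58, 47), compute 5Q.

(42, 55)

Double-and-add on 5 = (101)₂. Start with Q = (58, 47) for the leading 1-bit.
double: tangent at (58, 47): λ = (3·58² + 10)/(2·47) ≡ 37/33. 33⁻¹ ≡ 37 (mod 61), so λ ≡ 37·37 ≡ 27.
  x = λ² - 58 - 58 = 729 - 116 ≡ 3; y = λ·(58 - 3) - 47 ≡ 35. → (3, 35)
double: tangent at (3, 35): λ = (3·3² + 10)/(2·35) ≡ 37/9. 9⁻¹ ≡ 34 (mod 61) since 9·34 = 306 ≡ 1, so λ ≡ 37·34 ≡ 38.
  x = λ² - 3 - 3 = 1444 - 6 ≡ 35; y = λ·(3 - 35) - 35 ≡ 30. → (35, 30)
add Q: (35, 30) + (58, 47). λ = (47 - 30)/(58 - 35) ≡ 17/23 mod 61. 23⁻¹ ≡ 8 (mod 61), so λ ≡ 14.
  x = λ² - 35 - 58 = 196 - 93 ≡ 42; y = λ·(35 - 42) - 30 ≡ 55. → (42, 55)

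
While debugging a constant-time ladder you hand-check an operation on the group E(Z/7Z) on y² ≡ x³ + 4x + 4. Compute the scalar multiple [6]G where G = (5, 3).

(5, 3)

Repeated addition: build up to 6G.
2G: tangent at (5, 3): λ = (3·5² + 4)/(2·3) ≡ 2/6. 6⁻¹ ≡ 6 (mod 7), so λ ≡ 2·6 ≡ 5.
  x = λ² - 5 - 5 = 25 - 10 ≡ 1; y = λ·(5 - 1) - 3 ≡ 3. → (1, 3)
3G: (1, 3) + (5, 3). λ = (3 - 3)/(5 - 1) ≡ 0/4 mod 7. 4⁻¹ ≡ 2 (mod 7), so λ ≡ 0.
  x = λ² - 1 - 5 = 0 - 6 ≡ 1; y = λ·(1 - 1) - 3 ≡ 4. → (1, 4)
4G: (1, 4) + (5, 3). λ = (3 - 4)/(5 - 1) ≡ 6/4 mod 7. 4⁻¹ ≡ 2 (mod 7) since 4·2 = 8 ≡ 1, so λ ≡ 5.
  x = λ² - 1 - 5 = 25 - 6 ≡ 5; y = λ·(1 - 5) - 4 ≡ 4. → (5, 4)
5G: (5, 4) + (5, 3): same x and y₁ ≡ -y₂, so the sum is 𝒪.
6G: 𝒪 + (5, 3) = (5, 3) (identity).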